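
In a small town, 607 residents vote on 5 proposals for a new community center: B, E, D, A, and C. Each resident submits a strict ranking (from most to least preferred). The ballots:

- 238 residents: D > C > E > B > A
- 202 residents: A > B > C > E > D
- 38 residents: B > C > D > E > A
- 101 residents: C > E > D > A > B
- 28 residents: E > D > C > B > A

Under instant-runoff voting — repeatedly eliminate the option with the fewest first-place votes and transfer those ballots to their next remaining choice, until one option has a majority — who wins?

D

Round 1: B 38, E 28, D 238, A 202, C 101. Eliminate E.
Round 2: B 38, D 266, A 202, C 101. Eliminate B.
Round 3: D 266, A 202, C 139. Eliminate C.
Round 4: D 405, A 202. D has a majority.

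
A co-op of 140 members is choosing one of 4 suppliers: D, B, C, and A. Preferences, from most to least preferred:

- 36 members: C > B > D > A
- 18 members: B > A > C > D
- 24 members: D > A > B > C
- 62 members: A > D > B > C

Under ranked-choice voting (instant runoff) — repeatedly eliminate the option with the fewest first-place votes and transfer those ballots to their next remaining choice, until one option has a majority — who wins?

Round 1: D 24, B 18, C 36, A 62. Eliminate B.
Round 2: D 24, C 36, A 80. A has a majority.

A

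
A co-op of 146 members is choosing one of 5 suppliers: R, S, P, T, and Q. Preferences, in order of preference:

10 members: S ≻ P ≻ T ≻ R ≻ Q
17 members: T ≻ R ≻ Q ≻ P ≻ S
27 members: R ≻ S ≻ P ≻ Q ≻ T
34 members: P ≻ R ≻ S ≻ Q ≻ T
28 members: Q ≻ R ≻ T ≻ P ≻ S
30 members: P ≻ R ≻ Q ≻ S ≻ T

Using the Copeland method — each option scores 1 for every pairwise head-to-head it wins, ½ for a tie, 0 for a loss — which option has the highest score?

P

R: beats S, T, and Q; loses to P → score 3.
S: beats T; loses to R, P, and Q → score 1.
P: beats R, S, T, and Q → score 4.
T: loses to R, S, P, and Q → score 0.
Q: beats S and T; loses to R and P → score 2.
P has the best pairwise record.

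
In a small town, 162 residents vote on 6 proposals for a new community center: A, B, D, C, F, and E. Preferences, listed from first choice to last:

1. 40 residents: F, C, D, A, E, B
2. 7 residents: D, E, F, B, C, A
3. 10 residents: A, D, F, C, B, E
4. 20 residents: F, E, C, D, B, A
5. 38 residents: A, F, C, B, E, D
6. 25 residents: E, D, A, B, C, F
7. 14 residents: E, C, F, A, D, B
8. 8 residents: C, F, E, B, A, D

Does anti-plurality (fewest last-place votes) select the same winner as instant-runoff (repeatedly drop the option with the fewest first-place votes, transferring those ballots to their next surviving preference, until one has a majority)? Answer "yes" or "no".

Anti-plurality — last-place votes: A 27, B 54, D 46, C 0, F 25, E 10. Winner: C.
Instant-runoff — R1 A 48, B 0, D 7, C 8, F 60, E 39 (B out); R2 A 48, D 7, C 8, F 60, E 39 (D out); R3 A 48, C 8, F 60, E 46 (C out); R4 A 48, F 68, E 46 (E out); R5 A 73, F 89 (F winner). Winner: F.
The two methods disagree.

no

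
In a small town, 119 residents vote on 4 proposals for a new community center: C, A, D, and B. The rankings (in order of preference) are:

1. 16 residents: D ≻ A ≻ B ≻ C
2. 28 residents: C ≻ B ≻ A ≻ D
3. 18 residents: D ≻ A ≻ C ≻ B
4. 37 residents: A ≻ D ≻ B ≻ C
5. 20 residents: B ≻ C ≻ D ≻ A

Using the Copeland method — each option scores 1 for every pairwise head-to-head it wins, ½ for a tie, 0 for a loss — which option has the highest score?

A

C: loses to A, D, and B → score 0.
A: beats C, D, and B → score 3.
D: beats C and B; loses to A → score 2.
B: beats C; loses to A and D → score 1.
A has the best pairwise record.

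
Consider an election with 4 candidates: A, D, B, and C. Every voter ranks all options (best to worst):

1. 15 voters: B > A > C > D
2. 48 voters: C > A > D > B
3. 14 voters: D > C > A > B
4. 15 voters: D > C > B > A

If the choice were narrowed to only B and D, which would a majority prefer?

D

Voters preferring B to D: 15; preferring D to B: 77.
D wins the head-to-head.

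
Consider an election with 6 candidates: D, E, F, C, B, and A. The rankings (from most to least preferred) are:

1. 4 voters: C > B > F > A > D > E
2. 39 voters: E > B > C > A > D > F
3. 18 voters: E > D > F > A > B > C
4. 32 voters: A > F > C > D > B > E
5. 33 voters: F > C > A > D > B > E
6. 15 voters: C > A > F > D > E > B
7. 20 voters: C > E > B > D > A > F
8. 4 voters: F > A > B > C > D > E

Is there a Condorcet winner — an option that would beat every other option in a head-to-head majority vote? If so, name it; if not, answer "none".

none

Checking pairwise contests:
F beats D 88–77.
D beats E 88–77.
A beats F 106–59.
F beats C 87–78.
D beats B 98–67.
C beats A 111–54.
Every option loses at least one head-to-head, so there is no Condorcet winner.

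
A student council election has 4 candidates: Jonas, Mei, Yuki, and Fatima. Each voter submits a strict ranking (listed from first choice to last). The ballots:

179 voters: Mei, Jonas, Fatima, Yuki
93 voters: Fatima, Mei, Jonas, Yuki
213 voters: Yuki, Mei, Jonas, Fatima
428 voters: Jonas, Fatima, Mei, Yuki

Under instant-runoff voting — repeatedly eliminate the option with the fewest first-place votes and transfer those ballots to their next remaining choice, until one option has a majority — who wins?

Round 1: Jonas 428, Mei 179, Yuki 213, Fatima 93. Eliminate Fatima.
Round 2: Jonas 428, Mei 272, Yuki 213. Eliminate Yuki.
Round 3: Jonas 428, Mei 485. Mei has a majority.

Mei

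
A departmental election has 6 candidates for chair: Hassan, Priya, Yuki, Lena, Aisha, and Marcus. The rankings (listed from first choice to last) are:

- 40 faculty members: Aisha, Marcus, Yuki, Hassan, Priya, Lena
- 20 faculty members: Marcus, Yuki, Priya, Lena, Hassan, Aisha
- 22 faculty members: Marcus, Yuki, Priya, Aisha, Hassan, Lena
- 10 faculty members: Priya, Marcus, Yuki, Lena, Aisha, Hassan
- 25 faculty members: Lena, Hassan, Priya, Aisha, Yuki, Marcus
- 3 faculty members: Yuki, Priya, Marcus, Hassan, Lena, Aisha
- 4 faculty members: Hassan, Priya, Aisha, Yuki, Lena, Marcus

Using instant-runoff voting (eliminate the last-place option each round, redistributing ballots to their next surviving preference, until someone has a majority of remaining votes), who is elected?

Aisha

Round 1: Hassan 4, Priya 10, Yuki 3, Lena 25, Aisha 40, Marcus 42. Eliminate Yuki.
Round 2: Hassan 4, Priya 13, Lena 25, Aisha 40, Marcus 42. Eliminate Hassan.
Round 3: Priya 17, Lena 25, Aisha 40, Marcus 42. Eliminate Priya.
Round 4: Lena 25, Aisha 44, Marcus 55. Eliminate Lena.
Round 5: Aisha 69, Marcus 55. Aisha has a majority.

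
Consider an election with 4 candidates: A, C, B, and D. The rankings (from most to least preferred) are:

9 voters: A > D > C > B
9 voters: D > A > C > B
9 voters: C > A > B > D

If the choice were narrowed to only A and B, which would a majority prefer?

Voters preferring A to B: 27; preferring B to A: 0.
A wins the head-to-head.

A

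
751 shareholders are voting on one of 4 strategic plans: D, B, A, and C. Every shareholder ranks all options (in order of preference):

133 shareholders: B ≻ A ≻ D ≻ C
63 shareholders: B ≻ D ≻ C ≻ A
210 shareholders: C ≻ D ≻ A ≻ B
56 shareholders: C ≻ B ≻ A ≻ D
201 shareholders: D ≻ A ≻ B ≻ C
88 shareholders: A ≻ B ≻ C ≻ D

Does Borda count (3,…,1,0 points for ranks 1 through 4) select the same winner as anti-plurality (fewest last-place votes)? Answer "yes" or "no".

Borda — scores: D 1282, B 1077, A 1198, C 949. Winner: D.
Anti-plurality — last-place votes: D 144, B 210, A 63, C 334. Winner: A.
The two methods disagree.

no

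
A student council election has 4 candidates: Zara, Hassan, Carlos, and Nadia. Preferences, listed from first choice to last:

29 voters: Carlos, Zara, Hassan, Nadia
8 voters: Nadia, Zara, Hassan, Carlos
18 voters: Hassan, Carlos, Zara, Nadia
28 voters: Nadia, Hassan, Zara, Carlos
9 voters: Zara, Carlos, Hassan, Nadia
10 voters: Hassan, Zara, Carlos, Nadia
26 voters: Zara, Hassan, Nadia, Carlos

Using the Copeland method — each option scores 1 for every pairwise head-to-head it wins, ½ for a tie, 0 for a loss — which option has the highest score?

Zara: beats Hassan, Carlos, and Nadia → score 3.
Hassan: beats Carlos and Nadia; loses to Zara → score 2.
Carlos: beats Nadia; loses to Zara and Hassan → score 1.
Nadia: loses to Zara, Hassan, and Carlos → score 0.
Zara has the best pairwise record.

Zara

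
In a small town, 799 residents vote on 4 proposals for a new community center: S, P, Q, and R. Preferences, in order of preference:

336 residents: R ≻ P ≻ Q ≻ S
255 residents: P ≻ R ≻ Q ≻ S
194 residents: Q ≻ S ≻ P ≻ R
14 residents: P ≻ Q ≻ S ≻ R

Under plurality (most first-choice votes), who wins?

First-place votes: S 0, P 269, Q 194, R 336.
R has the most first-place votes.

R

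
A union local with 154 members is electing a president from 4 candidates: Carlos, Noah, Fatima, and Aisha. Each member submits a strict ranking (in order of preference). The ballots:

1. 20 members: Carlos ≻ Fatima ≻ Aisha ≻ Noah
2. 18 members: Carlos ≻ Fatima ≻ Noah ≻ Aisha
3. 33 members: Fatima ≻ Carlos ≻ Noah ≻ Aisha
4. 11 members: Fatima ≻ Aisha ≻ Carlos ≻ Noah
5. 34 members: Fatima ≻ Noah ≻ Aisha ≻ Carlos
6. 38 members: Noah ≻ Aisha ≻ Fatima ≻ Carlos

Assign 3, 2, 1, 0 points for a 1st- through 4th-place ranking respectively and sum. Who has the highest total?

Carlos: 20·3 + 18·3 + 33·2 + 11·1 + 34·0 + 38·0 = 191
Noah: 20·0 + 18·1 + 33·1 + 11·0 + 34·2 + 38·3 = 233
Fatima: 20·2 + 18·2 + 33·3 + 11·3 + 34·3 + 38·1 = 348
Aisha: 20·1 + 18·0 + 33·0 + 11·2 + 34·1 + 38·2 = 152
Fatima has the highest Borda score (348).

Fatima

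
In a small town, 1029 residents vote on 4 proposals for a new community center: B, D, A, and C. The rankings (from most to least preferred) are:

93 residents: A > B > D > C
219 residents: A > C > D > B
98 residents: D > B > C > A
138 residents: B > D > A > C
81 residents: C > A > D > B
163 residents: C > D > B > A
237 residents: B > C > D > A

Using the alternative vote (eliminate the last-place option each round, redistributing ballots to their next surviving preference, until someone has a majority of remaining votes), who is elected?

Round 1: B 375, D 98, A 312, C 244. Eliminate D.
Round 2: B 473, A 312, C 244. Eliminate C.
Round 3: B 636, A 393. B has a majority.

B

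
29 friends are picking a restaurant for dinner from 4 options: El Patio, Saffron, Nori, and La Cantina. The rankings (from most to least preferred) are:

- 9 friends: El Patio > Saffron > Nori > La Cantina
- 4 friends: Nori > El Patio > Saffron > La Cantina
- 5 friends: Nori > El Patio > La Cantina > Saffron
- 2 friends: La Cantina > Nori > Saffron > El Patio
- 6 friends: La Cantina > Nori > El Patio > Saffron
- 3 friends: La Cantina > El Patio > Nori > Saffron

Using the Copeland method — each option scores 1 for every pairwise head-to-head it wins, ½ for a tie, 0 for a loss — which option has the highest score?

Nori

El Patio: beats Saffron and La Cantina; loses to Nori → score 2.
Saffron: loses to El Patio, Nori, and La Cantina → score 0.
Nori: beats El Patio, Saffron, and La Cantina → score 3.
La Cantina: beats Saffron; loses to El Patio and Nori → score 1.
Nori has the best pairwise record.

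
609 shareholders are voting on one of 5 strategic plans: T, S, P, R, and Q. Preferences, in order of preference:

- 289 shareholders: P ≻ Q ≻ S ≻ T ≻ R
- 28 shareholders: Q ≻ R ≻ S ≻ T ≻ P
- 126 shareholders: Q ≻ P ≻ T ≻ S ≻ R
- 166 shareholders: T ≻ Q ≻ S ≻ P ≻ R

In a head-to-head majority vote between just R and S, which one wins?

S

Voters preferring R to S: 28; preferring S to R: 581.
S wins the head-to-head.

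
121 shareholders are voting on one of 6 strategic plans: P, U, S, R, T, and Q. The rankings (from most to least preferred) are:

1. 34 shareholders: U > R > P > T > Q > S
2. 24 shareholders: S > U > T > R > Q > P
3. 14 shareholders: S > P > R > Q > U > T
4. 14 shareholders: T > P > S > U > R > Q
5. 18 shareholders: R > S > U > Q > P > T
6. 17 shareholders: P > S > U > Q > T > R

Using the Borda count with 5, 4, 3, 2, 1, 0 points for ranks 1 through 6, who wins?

U

P: 34·3 + 24·0 + 14·4 + 14·4 + 18·1 + 17·5 = 317
U: 34·5 + 24·4 + 14·1 + 14·2 + 18·3 + 17·3 = 413
S: 34·0 + 24·5 + 14·5 + 14·3 + 18·4 + 17·4 = 372
R: 34·4 + 24·2 + 14·3 + 14·1 + 18·5 + 17·0 = 330
T: 34·2 + 24·3 + 14·0 + 14·5 + 18·0 + 17·1 = 227
Q: 34·1 + 24·1 + 14·2 + 14·0 + 18·2 + 17·2 = 156
U has the highest Borda score (413).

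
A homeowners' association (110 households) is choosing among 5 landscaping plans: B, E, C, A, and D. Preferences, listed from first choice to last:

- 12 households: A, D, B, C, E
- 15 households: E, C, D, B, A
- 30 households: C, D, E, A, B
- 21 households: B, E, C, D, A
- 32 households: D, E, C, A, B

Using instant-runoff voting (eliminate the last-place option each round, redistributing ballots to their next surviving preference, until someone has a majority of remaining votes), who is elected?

Round 1: B 21, E 15, C 30, A 12, D 32. Eliminate A.
Round 2: B 21, E 15, C 30, D 44. Eliminate E.
Round 3: B 21, C 45, D 44. Eliminate B.
Round 4: C 66, D 44. C has a majority.

C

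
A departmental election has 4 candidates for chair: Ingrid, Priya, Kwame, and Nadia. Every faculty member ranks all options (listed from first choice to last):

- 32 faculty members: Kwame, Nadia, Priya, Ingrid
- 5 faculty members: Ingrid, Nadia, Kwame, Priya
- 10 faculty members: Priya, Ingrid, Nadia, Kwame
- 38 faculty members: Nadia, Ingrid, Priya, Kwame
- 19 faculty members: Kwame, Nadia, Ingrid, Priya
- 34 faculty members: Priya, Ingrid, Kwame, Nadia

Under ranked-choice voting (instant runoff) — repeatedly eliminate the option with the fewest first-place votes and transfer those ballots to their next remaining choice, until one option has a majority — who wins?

Priya

Round 1: Ingrid 5, Priya 44, Kwame 51, Nadia 38. Eliminate Ingrid.
Round 2: Priya 44, Kwame 51, Nadia 43. Eliminate Nadia.
Round 3: Priya 82, Kwame 56. Priya has a majority.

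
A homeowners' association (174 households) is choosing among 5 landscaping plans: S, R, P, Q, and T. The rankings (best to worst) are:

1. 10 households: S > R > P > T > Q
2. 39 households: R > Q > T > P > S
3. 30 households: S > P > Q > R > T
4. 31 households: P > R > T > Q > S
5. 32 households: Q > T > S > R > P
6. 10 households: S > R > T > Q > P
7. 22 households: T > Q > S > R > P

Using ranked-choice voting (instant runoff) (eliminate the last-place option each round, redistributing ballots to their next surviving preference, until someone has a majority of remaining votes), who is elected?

Round 1: S 50, R 39, P 31, Q 32, T 22. Eliminate T.
Round 2: S 50, R 39, P 31, Q 54. Eliminate P.
Round 3: S 50, R 70, Q 54. Eliminate S.
Round 4: R 90, Q 84. R has a majority.

R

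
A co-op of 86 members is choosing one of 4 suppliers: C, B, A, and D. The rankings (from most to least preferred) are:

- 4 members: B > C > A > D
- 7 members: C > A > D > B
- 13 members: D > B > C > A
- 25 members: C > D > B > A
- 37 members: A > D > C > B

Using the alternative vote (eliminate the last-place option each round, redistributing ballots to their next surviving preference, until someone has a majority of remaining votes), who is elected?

C

Round 1: C 32, B 4, A 37, D 13. Eliminate B.
Round 2: C 36, A 37, D 13. Eliminate D.
Round 3: C 49, A 37. C has a majority.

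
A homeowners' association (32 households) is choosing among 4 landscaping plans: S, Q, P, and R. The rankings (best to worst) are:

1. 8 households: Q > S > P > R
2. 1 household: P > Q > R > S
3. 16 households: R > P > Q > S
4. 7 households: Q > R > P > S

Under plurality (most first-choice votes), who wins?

First-place votes: S 0, Q 15, P 1, R 16.
R has the most first-place votes.

R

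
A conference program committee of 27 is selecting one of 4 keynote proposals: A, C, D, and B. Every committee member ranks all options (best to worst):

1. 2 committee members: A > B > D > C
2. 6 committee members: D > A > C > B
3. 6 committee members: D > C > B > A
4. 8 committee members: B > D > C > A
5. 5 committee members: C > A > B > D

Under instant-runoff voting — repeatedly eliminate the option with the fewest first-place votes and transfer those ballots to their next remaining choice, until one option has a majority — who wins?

Round 1: A 2, C 5, D 12, B 8. Eliminate A.
Round 2: C 5, D 12, B 10. Eliminate C.
Round 3: D 12, B 15. B has a majority.

B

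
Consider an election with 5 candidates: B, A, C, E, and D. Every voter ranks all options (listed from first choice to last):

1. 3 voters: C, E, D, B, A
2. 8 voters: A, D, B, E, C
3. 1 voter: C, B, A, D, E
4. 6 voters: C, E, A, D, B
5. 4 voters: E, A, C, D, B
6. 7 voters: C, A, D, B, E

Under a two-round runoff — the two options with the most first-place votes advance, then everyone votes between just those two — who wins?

Round 1 first-place votes: B 0, A 8, C 17, E 4, D 0.
C and A advance.
Runoff: C is preferred to A by 17 voters; A by 12.
C wins the runoff.

C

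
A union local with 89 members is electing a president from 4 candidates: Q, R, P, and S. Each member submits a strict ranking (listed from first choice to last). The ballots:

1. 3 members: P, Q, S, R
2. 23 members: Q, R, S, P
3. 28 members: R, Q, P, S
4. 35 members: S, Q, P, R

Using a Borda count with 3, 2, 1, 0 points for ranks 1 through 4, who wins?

Q: 3·2 + 23·3 + 28·2 + 35·2 = 201
R: 3·0 + 23·2 + 28·3 + 35·0 = 130
P: 3·3 + 23·0 + 28·1 + 35·1 = 72
S: 3·1 + 23·1 + 28·0 + 35·3 = 131
Q has the highest Borda score (201).

Q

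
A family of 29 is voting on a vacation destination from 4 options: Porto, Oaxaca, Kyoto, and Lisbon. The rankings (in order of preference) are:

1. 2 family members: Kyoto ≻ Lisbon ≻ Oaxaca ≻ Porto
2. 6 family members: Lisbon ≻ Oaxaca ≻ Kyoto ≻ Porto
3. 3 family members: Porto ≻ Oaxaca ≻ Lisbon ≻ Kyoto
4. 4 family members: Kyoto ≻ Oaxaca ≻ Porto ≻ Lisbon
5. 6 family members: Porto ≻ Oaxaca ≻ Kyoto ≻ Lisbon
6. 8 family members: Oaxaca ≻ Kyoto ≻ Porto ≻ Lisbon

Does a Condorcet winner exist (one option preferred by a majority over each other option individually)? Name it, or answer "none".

Oaxaca vs Porto: 20–9 for Oaxaca.
Oaxaca vs Kyoto: 23–6 for Oaxaca.
Oaxaca vs Lisbon: 21–8 for Oaxaca.
Oaxaca beats every other option head-to-head.

Oaxaca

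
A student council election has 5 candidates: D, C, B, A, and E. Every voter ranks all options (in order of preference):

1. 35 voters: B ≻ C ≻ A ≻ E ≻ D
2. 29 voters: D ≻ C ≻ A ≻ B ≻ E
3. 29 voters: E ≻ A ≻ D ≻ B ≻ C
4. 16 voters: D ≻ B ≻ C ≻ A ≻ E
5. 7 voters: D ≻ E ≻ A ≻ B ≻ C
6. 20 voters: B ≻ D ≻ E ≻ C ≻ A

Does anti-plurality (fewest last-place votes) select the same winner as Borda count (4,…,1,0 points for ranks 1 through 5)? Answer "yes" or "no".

yes

Anti-plurality — last-place votes: D 35, C 36, B 0, A 20, E 45. Winner: B.
Borda — scores: D 326, C 244, B 333, A 245, E 212. Winner: B.
The two methods agree.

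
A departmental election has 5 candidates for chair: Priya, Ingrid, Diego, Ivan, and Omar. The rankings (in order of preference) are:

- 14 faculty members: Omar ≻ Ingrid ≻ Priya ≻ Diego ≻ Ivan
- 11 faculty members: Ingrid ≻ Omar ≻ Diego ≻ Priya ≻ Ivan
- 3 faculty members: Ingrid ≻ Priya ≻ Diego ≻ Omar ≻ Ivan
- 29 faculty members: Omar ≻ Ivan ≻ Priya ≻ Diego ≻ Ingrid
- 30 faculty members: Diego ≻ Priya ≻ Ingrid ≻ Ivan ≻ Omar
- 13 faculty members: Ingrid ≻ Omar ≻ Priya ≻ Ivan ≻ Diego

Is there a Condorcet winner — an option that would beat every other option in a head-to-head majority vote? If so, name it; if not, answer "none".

none

Checking pairwise contests:
Omar beats Priya 67–33.
Priya beats Ingrid 59–41.
Priya beats Diego 59–41.
Priya beats Ivan 71–29.
Ingrid beats Omar 57–43.
Every option loses at least one head-to-head, so there is no Condorcet winner.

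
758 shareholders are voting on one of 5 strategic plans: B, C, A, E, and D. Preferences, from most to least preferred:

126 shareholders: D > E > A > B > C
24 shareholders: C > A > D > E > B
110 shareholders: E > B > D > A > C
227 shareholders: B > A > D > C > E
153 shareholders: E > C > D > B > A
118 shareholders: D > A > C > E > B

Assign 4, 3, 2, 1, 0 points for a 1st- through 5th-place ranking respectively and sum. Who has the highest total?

D

B: 126·1 + 24·0 + 110·3 + 227·4 + 153·1 + 118·0 = 1517
C: 126·0 + 24·4 + 110·0 + 227·1 + 153·3 + 118·2 = 1018
A: 126·2 + 24·3 + 110·1 + 227·3 + 153·0 + 118·3 = 1469
E: 126·3 + 24·1 + 110·4 + 227·0 + 153·4 + 118·1 = 1572
D: 126·4 + 24·2 + 110·2 + 227·2 + 153·2 + 118·4 = 2004
D has the highest Borda score (2004).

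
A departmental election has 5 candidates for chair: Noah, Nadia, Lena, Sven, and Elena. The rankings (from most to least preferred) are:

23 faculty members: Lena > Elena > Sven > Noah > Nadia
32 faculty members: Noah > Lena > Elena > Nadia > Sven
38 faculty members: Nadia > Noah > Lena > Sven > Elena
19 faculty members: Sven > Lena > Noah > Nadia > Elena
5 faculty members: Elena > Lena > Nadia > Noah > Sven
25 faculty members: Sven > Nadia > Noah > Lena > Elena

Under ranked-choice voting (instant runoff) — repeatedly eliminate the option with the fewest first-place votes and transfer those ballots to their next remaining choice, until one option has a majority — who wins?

Round 1: Noah 32, Nadia 38, Lena 23, Sven 44, Elena 5. Eliminate Elena.
Round 2: Noah 32, Nadia 38, Lena 28, Sven 44. Eliminate Lena.
Round 3: Noah 32, Nadia 43, Sven 67. Eliminate Noah.
Round 4: Nadia 75, Sven 67. Nadia has a majority.

Nadia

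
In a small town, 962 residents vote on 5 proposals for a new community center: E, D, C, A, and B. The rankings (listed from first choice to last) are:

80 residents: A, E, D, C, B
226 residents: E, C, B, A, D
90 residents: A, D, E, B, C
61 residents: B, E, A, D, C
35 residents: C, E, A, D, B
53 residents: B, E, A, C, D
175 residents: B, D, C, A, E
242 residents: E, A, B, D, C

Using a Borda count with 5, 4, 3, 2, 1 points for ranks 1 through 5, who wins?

E: 80·4 + 226·5 + 90·3 + 61·4 + 35·4 + 53·4 + 175·1 + 242·5 = 3701
D: 80·3 + 226·1 + 90·4 + 61·2 + 35·2 + 53·1 + 175·4 + 242·2 = 2255
C: 80·2 + 226·4 + 90·1 + 61·1 + 35·5 + 53·2 + 175·3 + 242·1 = 2263
A: 80·5 + 226·2 + 90·5 + 61·3 + 35·3 + 53·3 + 175·2 + 242·4 = 3067
B: 80·1 + 226·3 + 90·2 + 61·5 + 35·1 + 53·5 + 175·5 + 242·3 = 3144
E has the highest Borda score (3701).

E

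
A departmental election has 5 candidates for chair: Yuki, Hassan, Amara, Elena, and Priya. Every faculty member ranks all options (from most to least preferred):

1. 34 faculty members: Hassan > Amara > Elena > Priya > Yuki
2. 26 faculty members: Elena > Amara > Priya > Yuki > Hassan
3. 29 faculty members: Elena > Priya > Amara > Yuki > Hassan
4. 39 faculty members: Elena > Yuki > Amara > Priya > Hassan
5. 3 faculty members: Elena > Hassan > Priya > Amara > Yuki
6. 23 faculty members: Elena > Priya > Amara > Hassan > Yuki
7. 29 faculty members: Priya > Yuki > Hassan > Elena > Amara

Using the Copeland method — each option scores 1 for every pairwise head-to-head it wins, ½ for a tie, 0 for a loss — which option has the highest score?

Yuki: beats Hassan; loses to Amara, Elena, and Priya → score 1.
Hassan: loses to Yuki, Amara, Elena, and Priya → score 0.
Amara: beats Yuki, Hassan, and Priya; loses to Elena → score 3.
Elena: beats Yuki, Hassan, Amara, and Priya → score 4.
Priya: beats Yuki and Hassan; loses to Amara and Elena → score 2.
Elena has the best pairwise record.

Elena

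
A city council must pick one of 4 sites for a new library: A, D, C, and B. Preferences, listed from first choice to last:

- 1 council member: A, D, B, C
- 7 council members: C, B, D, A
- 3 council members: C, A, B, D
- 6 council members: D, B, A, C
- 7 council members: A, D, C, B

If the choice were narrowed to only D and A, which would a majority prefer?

Voters preferring D to A: 13; preferring A to D: 11.
D wins the head-to-head.

D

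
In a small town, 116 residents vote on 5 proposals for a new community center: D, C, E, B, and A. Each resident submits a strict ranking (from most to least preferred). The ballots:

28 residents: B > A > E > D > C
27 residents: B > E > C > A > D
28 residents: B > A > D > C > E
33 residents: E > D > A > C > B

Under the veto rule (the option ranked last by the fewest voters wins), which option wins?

A

Last-place votes: D 27, C 28, E 28, B 33, A 0.
A is ranked last by the fewest voters, so A wins.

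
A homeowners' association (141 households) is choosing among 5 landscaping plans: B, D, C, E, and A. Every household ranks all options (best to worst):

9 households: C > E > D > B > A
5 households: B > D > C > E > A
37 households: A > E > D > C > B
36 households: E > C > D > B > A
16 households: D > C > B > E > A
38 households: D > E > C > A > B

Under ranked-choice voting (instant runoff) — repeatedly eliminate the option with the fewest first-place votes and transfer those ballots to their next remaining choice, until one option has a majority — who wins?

E

Round 1: B 5, D 54, C 9, E 36, A 37. Eliminate B.
Round 2: D 59, C 9, E 36, A 37. Eliminate C.
Round 3: D 59, E 45, A 37. Eliminate A.
Round 4: D 59, E 82. E has a majority.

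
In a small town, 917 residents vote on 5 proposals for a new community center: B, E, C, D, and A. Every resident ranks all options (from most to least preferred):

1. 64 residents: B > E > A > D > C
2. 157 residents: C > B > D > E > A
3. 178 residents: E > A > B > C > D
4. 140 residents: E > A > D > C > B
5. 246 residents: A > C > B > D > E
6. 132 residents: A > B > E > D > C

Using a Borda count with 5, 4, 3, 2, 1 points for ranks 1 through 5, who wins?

B: 64·5 + 157·4 + 178·3 + 140·1 + 246·3 + 132·4 = 2888
E: 64·4 + 157·2 + 178·5 + 140·5 + 246·1 + 132·3 = 2802
C: 64·1 + 157·5 + 178·2 + 140·2 + 246·4 + 132·1 = 2601
D: 64·2 + 157·3 + 178·1 + 140·3 + 246·2 + 132·2 = 1953
A: 64·3 + 157·1 + 178·4 + 140·4 + 246·5 + 132·5 = 3511
A has the highest Borda score (3511).

A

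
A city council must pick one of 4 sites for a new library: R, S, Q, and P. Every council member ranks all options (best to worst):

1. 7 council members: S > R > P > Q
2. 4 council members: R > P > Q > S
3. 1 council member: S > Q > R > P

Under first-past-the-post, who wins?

First-place votes: R 4, S 8, Q 0, P 0.
S has the most first-place votes.

S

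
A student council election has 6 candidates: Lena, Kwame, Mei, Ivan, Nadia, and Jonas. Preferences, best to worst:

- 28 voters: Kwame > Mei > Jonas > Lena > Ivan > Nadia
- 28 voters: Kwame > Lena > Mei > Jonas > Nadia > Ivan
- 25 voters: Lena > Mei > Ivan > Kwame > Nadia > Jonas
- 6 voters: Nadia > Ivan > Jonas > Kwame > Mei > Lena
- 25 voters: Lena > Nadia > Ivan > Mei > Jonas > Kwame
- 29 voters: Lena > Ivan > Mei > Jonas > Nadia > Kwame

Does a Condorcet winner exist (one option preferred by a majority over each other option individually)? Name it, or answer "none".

Lena

Lena vs Kwame: 79–62 for Lena.
Lena vs Mei: 107–34 for Lena.
Lena vs Ivan: 135–6 for Lena.
Lena vs Nadia: 135–6 for Lena.
Lena vs Jonas: 107–34 for Lena.
Lena beats every other option head-to-head.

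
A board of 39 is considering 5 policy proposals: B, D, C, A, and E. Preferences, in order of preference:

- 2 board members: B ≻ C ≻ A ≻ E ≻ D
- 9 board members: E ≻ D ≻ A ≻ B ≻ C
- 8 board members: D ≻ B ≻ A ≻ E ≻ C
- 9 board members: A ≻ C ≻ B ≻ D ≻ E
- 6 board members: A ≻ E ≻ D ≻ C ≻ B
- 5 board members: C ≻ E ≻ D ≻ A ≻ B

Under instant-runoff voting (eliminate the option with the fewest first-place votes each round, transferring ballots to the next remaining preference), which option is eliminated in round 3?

Round 1: B 2, D 8, C 5, A 15, E 9. Eliminate B.
Round 2: D 8, C 7, A 15, E 9. Eliminate C.
Round 3: D 8, A 17, E 14. Eliminate D.

D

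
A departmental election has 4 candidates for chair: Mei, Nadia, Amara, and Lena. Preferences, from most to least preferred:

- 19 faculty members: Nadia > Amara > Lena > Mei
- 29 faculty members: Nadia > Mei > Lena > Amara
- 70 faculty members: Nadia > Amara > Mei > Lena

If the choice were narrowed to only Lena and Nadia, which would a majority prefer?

Voters preferring Lena to Nadia: 0; preferring Nadia to Lena: 118.
Nadia wins the head-to-head.

Nadia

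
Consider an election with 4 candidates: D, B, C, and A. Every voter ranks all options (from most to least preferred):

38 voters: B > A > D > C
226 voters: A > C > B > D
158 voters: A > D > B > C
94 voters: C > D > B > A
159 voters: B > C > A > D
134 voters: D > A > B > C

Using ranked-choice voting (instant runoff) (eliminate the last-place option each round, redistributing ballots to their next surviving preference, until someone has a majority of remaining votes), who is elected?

Round 1: D 134, B 197, C 94, A 384. Eliminate C.
Round 2: D 228, B 197, A 384. Eliminate B.
Round 3: D 228, A 581. A has a majority.

A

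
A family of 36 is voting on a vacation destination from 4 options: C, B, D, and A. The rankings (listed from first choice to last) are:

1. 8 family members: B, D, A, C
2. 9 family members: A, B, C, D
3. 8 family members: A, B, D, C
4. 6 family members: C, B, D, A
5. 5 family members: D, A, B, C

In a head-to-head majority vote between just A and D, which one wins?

D

Voters preferring A to D: 17; preferring D to A: 19.
D wins the head-to-head.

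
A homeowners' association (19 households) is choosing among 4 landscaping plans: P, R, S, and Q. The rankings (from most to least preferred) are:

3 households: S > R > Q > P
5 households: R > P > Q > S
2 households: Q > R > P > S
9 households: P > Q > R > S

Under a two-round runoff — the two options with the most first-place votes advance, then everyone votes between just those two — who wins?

R

Round 1 first-place votes: P 9, R 5, S 3, Q 2.
P and R advance.
Runoff: P is preferred to R by 9 voters; R by 10.
R wins the runoff.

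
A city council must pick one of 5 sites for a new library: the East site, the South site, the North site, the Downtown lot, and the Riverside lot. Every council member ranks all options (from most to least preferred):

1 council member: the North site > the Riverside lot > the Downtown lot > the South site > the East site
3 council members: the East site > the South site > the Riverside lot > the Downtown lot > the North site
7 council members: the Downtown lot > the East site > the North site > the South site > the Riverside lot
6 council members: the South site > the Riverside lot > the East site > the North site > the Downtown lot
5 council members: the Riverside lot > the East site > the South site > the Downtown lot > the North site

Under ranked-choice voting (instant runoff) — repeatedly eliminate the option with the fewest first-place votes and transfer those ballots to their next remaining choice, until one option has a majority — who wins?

Round 1: the East site 3, the South site 6, the North site 1, the Downtown lot 7, the Riverside lot 5. Eliminate the North site.
Round 2: the East site 3, the South site 6, the Downtown lot 7, the Riverside lot 6. Eliminate the East site.
Round 3: the South site 9, the Downtown lot 7, the Riverside lot 6. Eliminate the Riverside lot.
Round 4: the South site 14, the Downtown lot 8. The South site has a majority.

the South site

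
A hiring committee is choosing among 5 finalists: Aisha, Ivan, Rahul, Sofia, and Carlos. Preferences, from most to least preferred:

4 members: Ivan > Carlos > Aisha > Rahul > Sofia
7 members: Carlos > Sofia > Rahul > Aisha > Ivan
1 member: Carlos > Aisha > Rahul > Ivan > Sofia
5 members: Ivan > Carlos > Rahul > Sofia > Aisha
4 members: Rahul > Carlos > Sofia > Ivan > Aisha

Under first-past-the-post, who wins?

First-place votes: Aisha 0, Ivan 9, Rahul 4, Sofia 0, Carlos 8.
Ivan has the most first-place votes.

Ivan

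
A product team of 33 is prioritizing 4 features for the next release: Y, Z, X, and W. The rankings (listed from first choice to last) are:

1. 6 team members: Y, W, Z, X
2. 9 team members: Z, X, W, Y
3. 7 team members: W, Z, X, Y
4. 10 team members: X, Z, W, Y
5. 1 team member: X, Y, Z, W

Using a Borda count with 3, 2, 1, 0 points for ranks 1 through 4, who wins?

Z

Y: 6·3 + 9·0 + 7·0 + 10·0 + 1·2 = 20
Z: 6·1 + 9·3 + 7·2 + 10·2 + 1·1 = 68
X: 6·0 + 9·2 + 7·1 + 10·3 + 1·3 = 58
W: 6·2 + 9·1 + 7·3 + 10·1 + 1·0 = 52
Z has the highest Borda score (68).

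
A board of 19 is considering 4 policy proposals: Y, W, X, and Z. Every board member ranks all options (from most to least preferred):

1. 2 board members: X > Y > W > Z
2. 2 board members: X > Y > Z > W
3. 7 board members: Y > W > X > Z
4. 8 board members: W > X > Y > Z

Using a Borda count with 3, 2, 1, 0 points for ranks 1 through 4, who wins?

Y: 2·2 + 2·2 + 7·3 + 8·1 = 37
W: 2·1 + 2·0 + 7·2 + 8·3 = 40
X: 2·3 + 2·3 + 7·1 + 8·2 = 35
Z: 2·0 + 2·1 + 7·0 + 8·0 = 2
W has the highest Borda score (40).

W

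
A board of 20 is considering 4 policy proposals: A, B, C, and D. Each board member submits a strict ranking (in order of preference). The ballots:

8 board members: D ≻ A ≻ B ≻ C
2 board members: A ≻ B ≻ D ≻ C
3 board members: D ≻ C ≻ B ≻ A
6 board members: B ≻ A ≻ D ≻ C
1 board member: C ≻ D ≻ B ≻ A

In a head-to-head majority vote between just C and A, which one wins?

Voters preferring C to A: 4; preferring A to C: 16.
A wins the head-to-head.

A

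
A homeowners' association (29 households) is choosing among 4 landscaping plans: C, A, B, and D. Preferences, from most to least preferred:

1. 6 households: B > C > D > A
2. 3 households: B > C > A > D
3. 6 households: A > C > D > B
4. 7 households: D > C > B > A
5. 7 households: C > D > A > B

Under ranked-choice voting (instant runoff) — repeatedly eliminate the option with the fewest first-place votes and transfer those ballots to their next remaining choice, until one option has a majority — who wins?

Round 1: C 7, A 6, B 9, D 7. Eliminate A.
Round 2: C 13, B 9, D 7. Eliminate D.
Round 3: C 20, B 9. C has a majority.

C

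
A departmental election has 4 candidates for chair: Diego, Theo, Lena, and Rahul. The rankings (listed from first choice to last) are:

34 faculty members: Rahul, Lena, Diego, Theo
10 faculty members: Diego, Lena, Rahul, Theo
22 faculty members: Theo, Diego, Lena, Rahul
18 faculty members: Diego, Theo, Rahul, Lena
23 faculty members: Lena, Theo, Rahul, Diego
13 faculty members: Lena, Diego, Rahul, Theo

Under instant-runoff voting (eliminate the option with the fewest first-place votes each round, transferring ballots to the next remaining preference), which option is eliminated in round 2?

Round 1: Diego 28, Theo 22, Lena 36, Rahul 34. Eliminate Theo.
Round 2: Diego 50, Lena 36, Rahul 34. Eliminate Rahul.

Rahul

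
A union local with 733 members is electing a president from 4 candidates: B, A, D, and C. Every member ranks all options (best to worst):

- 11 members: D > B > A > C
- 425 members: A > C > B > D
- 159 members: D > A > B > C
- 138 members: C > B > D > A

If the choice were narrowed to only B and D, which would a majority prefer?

B

Voters preferring B to D: 563; preferring D to B: 170.
B wins the head-to-head.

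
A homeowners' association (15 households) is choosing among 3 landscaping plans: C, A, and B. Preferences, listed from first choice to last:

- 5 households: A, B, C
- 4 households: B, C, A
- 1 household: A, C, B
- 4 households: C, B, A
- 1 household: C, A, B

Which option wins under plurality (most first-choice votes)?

First-place votes: C 5, A 6, B 4.
A has the most first-place votes.

A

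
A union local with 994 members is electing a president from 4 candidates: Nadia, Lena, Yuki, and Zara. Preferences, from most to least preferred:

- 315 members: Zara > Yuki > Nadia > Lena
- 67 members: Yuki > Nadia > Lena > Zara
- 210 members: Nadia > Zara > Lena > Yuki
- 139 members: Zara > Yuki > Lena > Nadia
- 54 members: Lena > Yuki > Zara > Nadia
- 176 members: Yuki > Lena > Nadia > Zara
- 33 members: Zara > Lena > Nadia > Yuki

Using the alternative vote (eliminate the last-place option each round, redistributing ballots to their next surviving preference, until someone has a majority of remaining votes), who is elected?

Zara

Round 1: Nadia 210, Lena 54, Yuki 243, Zara 487. Eliminate Lena.
Round 2: Nadia 210, Yuki 297, Zara 487. Eliminate Nadia.
Round 3: Yuki 297, Zara 697. Zara has a majority.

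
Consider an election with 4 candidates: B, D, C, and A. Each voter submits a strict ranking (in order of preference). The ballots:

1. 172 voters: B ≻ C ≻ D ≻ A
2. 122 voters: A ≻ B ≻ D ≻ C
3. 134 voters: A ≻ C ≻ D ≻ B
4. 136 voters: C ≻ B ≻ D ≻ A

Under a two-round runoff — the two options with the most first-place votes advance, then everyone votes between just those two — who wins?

B

Round 1 first-place votes: B 172, D 0, C 136, A 256.
A and B advance.
Runoff: A is preferred to B by 256 voters; B by 308.
B wins the runoff.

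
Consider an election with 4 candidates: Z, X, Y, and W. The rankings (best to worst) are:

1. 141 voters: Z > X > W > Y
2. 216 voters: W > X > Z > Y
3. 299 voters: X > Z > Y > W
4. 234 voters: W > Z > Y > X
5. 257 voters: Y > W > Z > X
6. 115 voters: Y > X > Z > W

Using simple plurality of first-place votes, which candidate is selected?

First-place votes: Z 141, X 299, Y 372, W 450.
W has the most first-place votes.

W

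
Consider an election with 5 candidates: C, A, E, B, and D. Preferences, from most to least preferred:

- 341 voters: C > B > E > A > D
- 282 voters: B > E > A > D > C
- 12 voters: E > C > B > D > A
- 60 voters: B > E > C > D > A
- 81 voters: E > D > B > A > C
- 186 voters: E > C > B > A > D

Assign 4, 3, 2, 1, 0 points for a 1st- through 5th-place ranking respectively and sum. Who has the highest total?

B

C: 341·4 + 282·0 + 12·3 + 60·2 + 81·0 + 186·3 = 2078
A: 341·1 + 282·2 + 12·0 + 60·0 + 81·1 + 186·1 = 1172
E: 341·2 + 282·3 + 12·4 + 60·3 + 81·4 + 186·4 = 2824
B: 341·3 + 282·4 + 12·2 + 60·4 + 81·2 + 186·2 = 2949
D: 341·0 + 282·1 + 12·1 + 60·1 + 81·3 + 186·0 = 597
B has the highest Borda score (2949).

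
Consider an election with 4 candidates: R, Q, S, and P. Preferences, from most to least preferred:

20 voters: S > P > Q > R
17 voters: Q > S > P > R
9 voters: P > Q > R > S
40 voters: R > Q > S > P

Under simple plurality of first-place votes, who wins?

First-place votes: R 40, Q 17, S 20, P 9.
R has the most first-place votes.

R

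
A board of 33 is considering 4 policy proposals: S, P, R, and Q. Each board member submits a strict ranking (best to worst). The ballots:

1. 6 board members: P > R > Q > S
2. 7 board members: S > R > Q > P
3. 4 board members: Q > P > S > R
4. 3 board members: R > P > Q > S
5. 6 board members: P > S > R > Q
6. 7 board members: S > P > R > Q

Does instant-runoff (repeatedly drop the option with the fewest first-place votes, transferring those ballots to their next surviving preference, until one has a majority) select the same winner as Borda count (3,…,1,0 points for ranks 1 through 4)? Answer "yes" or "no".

yes

Instant-runoff — R1 S 14, P 12, R 3, Q 4 (R out); R2 S 14, P 15, Q 4 (Q out); R3 S 14, P 19 (P winner). Winner: P.
Borda — scores: S 58, P 64, R 48, Q 28. Winner: P.
The two methods agree.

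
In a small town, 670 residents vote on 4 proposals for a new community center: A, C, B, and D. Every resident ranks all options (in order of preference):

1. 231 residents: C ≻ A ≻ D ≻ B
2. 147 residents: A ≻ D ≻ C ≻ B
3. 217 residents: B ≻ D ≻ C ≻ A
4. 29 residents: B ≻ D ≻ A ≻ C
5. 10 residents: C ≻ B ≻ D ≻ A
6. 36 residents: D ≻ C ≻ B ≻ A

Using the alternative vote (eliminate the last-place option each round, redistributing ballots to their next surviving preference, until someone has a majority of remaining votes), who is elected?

Round 1: A 147, C 241, B 246, D 36. Eliminate D.
Round 2: A 147, C 277, B 246. Eliminate A.
Round 3: C 424, B 246. C has a majority.

C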